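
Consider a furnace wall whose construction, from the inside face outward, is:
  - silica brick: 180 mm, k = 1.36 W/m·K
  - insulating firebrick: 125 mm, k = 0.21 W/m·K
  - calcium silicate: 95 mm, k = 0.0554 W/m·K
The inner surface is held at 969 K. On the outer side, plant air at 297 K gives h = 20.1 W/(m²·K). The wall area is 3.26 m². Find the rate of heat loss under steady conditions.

Model the wall as resistances in series:
R_silica brick = L/(kA) = 0.18/(1.36×3.26) = 0.0406 K/W
R_insulating firebrick = L/(kA) = 0.125/(0.21×3.26) = 0.1826 K/W
R_calcium silicate = L/(kA) = 0.095/(0.0554×3.26) = 0.526 K/W
R_outer film = 1/(h_o·A) = 1/(20.1×3.26) = 0.01526 K/W
R_total = 0.7645 K/W
Q = ΔT / R_total = 672 / 0.7645

Q ≈ 879 W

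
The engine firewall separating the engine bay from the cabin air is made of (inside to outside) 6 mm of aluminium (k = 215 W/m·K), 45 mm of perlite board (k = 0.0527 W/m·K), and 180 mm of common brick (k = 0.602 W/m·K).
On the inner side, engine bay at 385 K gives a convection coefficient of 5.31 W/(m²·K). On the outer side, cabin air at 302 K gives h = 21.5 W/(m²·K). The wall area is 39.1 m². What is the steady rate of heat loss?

Thermal resistances in series:
R_inner film = 1/(h_i·A) = 1/(5.31×39.1) = 0.004816 K/W
R_aluminium = L/(kA) = 0.006/(215×39.1) = 7.137×10^-7 K/W
R_perlite board = L/(kA) = 0.045/(0.0527×39.1) = 0.02184 K/W
R_common brick = L/(kA) = 0.18/(0.602×39.1) = 0.007647 K/W
R_outer film = 1/(h_o·A) = 1/(21.5×39.1) = 0.00119 K/W
R_total = 0.03549 K/W
Q = ΔT / R_total = 83 / 0.03549

Q ≈ 2340 W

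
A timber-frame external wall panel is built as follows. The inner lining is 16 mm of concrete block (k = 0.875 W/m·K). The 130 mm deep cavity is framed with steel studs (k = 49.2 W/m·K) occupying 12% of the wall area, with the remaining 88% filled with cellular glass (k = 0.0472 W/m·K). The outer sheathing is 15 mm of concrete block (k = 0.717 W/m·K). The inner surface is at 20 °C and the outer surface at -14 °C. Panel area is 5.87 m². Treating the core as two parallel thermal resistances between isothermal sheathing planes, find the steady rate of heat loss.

Sheathing layers in series; stud and cavity paths in parallel between them.
R_inner = 0.016/(0.875×5.87) = 0.003115 K/W
R_stud  = 0.13/(49.2×0.12×5.87) = 0.003751 K/W
R_cav   = 0.13/(0.0472×0.88×5.87) = 0.5332 K/W
1/R_core = 1/R_stud + 1/R_cav → R_core = 0.003725 K/W
R_outer = 0.015/(0.717×5.87) = 0.003564 K/W
R_total = 0.0104 K/W
Q = ΔT/R_total = 34/0.0104

Q ≈ 3270 W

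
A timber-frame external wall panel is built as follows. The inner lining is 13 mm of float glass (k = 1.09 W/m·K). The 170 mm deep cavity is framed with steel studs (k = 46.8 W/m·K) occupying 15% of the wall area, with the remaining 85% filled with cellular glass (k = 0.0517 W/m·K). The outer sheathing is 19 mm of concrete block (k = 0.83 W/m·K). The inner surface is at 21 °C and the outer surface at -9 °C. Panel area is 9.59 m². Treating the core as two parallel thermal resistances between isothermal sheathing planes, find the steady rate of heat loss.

Sheathing layers in series; stud and cavity paths in parallel between them.
R_inner = 0.013/(1.09×9.59) = 0.001244 K/W
R_stud  = 0.17/(46.8×0.15×9.59) = 0.002525 K/W
R_cav   = 0.17/(0.0517×0.85×9.59) = 0.4034 K/W
1/R_core = 1/R_stud + 1/R_cav → R_core = 0.002509 K/W
R_outer = 0.019/(0.83×9.59) = 0.002387 K/W
R_total = 0.00614 K/W
Q = ΔT/R_total = 30/0.00614

Q ≈ 4890 W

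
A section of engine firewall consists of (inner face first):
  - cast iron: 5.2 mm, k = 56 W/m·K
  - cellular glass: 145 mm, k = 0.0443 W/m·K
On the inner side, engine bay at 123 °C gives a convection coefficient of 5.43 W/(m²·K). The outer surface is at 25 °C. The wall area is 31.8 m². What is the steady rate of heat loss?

Treating each layer as a thermal resistance in series:
R_inner film = 1/(h_i·A) = 1/(5.43×31.8) = 0.005791 K/W
R_cast iron = L/(kA) = 0.0052/(56×31.8) = 2.92×10^-6 K/W
R_cellular glass = L/(kA) = 0.145/(0.0443×31.8) = 0.1029 K/W
R_total = 0.1087 K/W
Q = ΔT / R_total = 98 / 0.1087

Q ≈ 901 W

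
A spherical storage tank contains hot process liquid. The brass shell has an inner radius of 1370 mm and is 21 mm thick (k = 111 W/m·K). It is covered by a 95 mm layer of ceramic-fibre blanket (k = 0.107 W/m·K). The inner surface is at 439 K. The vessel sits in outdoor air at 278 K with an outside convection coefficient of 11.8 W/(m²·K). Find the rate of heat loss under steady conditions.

For a spherical shell R = (1/r₁ − 1/r₂)/(4πk); film R = 1/(h·4πr²). In series:
R_brass shell = (1/1.37 − 1/1.391)/(4π×111) = 7.9×10^-6 K/W
R_ceramic-fibre blanket = (1/1.391 − 1/1.486)/(4π×0.107) = 0.03418 K/W
R_outer film = 1/(h·4πr_o²) = 1/(11.8×4π×1.486²) = 0.003054 K/W
R_total = 0.03724 K/W
Q = ΔT/R_total = 161/0.03724

Q ≈ 4320 W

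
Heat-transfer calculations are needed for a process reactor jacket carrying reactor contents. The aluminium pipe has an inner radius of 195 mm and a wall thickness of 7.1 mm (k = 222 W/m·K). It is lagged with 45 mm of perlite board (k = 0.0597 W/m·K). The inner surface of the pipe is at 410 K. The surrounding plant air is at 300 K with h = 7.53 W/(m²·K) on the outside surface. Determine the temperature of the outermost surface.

T ≈ 315 K

Radial resistances (cylindrical: R_cond = ln(r_o/r_i)/(2πkL), R_conv = 1/(h·2πrL)):
R_aluminium pipe wall = ln(202.1/195)/(2π×222×1) = 2.564×10^-5 K/W
R_perlite board = ln(247.1/202.1)/(2π×0.0597×1) = 0.5359 K/W
R_outer film = 1/(h_o·2πr_oL) = 1/(7.53×2π×0.2471×1) = 0.08554 K/W
R_total = 0.6215 K/W
Q = ΔT/R_total = 110/0.6215
Q = 177 W/m
T_interface = T_inner − Q·ΣR(inner→interface) = 410 − 177×0.536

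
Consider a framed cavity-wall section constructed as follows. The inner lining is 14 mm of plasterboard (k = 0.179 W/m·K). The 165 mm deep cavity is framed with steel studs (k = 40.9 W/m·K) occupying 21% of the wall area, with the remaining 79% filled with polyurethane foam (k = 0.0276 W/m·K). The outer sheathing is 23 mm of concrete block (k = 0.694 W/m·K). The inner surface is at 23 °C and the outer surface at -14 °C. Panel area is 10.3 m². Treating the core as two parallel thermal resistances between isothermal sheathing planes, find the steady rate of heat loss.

Q ≈ 2920 W

Sheathing layers in series; stud and cavity paths in parallel between them.
R_inner = 0.014/(0.179×10.3) = 0.007593 K/W
R_stud  = 0.165/(40.9×0.21×10.3) = 0.001865 K/W
R_cav   = 0.165/(0.0276×0.79×10.3) = 0.7347 K/W
1/R_core = 1/R_stud + 1/R_cav → R_core = 0.00186 K/W
R_outer = 0.023/(0.694×10.3) = 0.003218 K/W
R_total = 0.01267 K/W
Q = ΔT/R_total = 37/0.01267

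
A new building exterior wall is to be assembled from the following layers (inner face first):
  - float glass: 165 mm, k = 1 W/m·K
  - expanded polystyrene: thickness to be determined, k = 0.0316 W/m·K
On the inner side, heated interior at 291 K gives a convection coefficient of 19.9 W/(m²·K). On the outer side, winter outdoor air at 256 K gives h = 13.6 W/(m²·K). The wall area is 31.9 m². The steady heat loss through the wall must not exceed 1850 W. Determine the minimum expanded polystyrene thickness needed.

L ≈ 9.95 mm

Treating each layer as a thermal resistance in series:
R_inner film = 1/(h_i·A) = 1/(19.9×31.9) = 0.001575 K/W
R_float glass = L/(kA) = 0.165/(1×31.9) = 0.005172 K/W
R_outer film = 1/(h_o·A) = 1/(13.6×31.9) = 0.002305 K/W
Sum of the known resistances R_other = 0.009053 K/W
Required total resistance R_tot = ΔT/Q_allow = 35/1850 = 0.01892 K/W
R_expanded polystyrene = R_tot − R_other = 0.009866 K/W
L = R·k·A = 0.009866×0.0316×31.9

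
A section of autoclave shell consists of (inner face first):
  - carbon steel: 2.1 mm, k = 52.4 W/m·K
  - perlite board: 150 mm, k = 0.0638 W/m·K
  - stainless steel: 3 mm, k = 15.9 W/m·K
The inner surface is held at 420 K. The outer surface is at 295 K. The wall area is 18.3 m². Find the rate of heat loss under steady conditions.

Q ≈ 973 W

Series thermal resistances:
R_carbon steel = L/(kA) = 0.0021/(52.4×18.3) = 2.19×10^-6 K/W
R_perlite board = L/(kA) = 0.15/(0.0638×18.3) = 0.1285 K/W
R_stainless steel = L/(kA) = 0.003/(15.9×18.3) = 1.031×10^-5 K/W
R_total = 0.1285 K/W
Q = ΔT / R_total = 125 / 0.1285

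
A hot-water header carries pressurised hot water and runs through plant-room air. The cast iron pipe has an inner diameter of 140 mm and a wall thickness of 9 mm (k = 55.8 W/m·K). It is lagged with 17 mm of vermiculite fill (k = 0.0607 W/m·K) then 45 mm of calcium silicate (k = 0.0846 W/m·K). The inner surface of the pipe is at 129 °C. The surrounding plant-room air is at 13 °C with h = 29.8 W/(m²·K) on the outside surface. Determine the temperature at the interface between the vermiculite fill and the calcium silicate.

For a radial system each layer contributes R = ln(r_out/r_in)/(2πkL); films add R = 1/(hA).
R_cast iron pipe wall = ln(79/70)/(2π×55.8×1) = 3.45×10^-4 K/W
R_vermiculite fill = ln(96/79)/(2π×0.0607×1) = 0.511 K/W
R_calcium silicate = ln(141/96)/(2π×0.0846×1) = 0.7232 K/W
R_outer film = 1/(h_o·2πr_oL) = 1/(29.8×2π×0.141×1) = 0.03788 K/W
R_total = 1.272 K/W
Q = ΔT/R_total = 116/1.272
Q = 91.2 W/m
T_interface = T_inner − Q·ΣR(inner→interface) = 129 − 91.2×0.5114

T ≈ 82.4 °C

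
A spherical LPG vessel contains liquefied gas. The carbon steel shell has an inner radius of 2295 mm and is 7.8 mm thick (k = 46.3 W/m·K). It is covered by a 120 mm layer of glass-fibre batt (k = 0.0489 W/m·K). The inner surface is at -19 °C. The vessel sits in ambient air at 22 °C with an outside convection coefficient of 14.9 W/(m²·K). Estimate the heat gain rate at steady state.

For a spherical shell R = (1/r₁ − 1/r₂)/(4πk); film R = 1/(h·4πr²). In series:
R_carbon steel shell = (1/2.295 − 1/2.3028)/(4π×46.3) = 2.537×10^-6 K/W
R_glass-fibre batt = (1/2.3028 − 1/2.4228)/(4π×0.0489) = 0.035 K/W
R_outer film = 1/(h·4πr_o²) = 1/(14.9×4π×2.4228²) = 9.098×10^-4 K/W
R_total = 0.03591 K/W
Q = ΔT/R_total = 41/0.03591

Q ≈ 1140 W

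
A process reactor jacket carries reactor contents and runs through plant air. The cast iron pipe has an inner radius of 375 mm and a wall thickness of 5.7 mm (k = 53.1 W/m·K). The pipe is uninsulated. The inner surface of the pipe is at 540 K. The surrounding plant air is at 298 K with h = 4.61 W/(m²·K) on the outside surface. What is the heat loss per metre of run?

Radial resistances (cylindrical: R_cond = ln(r_o/r_i)/(2πkL), R_conv = 1/(h·2πrL)):
R_cast iron pipe wall = ln(380.7/375)/(2π×53.1×1) = 4.522×10^-5 K/W
R_outer film = 1/(h_o·2πr_oL) = 1/(4.61×2π×0.3807×1) = 0.09069 K/W
R_total = 0.09073 K/W
Q = ΔT/R_total = 242/0.09073

q′ ≈ 2670 W/m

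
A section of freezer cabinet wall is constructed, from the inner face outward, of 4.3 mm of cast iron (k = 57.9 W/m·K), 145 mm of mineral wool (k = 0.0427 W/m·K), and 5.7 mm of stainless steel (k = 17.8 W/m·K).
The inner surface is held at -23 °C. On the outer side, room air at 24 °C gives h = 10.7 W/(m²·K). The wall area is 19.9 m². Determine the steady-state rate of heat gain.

Treating each layer as a thermal resistance in series:
R_cast iron = L/(kA) = 0.0043/(57.9×19.9) = 3.732×10^-6 K/W
R_mineral wool = L/(kA) = 0.145/(0.0427×19.9) = 0.1706 K/W
R_stainless steel = L/(kA) = 0.0057/(17.8×19.9) = 1.609×10^-5 K/W
R_outer film = 1/(h_o·A) = 1/(10.7×19.9) = 0.004696 K/W
R_total = 0.1754 K/W
Q = ΔT / R_total = 47 / 0.1754

Q ≈ 268 W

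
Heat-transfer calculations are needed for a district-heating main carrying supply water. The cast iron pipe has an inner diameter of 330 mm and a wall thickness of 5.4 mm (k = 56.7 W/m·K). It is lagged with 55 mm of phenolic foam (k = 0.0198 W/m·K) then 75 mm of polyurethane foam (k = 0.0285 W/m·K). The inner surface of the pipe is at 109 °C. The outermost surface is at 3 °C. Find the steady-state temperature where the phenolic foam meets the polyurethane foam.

Treating each annulus and film as a series resistance:
R_cast iron pipe wall = ln(170.4/165)/(2π×56.7×1) = 9.039×10^-5 K/W
R_phenolic foam = ln(225.4/170.4)/(2π×0.0198×1) = 2.248 K/W
R_polyurethane foam = ln(300.4/225.4)/(2π×0.0285×1) = 1.604 K/W
R_total = 3.853 K/W
Q = ΔT/R_total = 106/3.853
Q = 27.5 W/m
T_interface = T_inner − Q·ΣR(inner→interface) = 109 − 27.5×2.249

T ≈ 47.1 °C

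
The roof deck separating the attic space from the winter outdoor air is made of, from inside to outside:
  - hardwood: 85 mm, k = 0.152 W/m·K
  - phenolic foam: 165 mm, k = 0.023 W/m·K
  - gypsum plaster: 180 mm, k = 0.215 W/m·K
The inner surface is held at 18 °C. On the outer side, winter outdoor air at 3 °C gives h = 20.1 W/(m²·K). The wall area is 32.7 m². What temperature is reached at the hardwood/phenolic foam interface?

Using the resistance-network approach (series):
R_hardwood = L/(kA) = 0.085/(0.152×32.7) = 0.0171 K/W
R_phenolic foam = L/(kA) = 0.165/(0.023×32.7) = 0.2194 K/W
R_gypsum plaster = L/(kA) = 0.18/(0.215×32.7) = 0.0256 K/W
R_outer film = 1/(h_o·A) = 1/(20.1×32.7) = 0.001521 K/W
R_total = 0.2636 K/W;  Q = ΔT/R_total = 15/0.2636 = 56.9 W
T_interface = T_inner − Q·ΣR(inner→interface) = 18 − 56.9×0.0171

T ≈ 17 °C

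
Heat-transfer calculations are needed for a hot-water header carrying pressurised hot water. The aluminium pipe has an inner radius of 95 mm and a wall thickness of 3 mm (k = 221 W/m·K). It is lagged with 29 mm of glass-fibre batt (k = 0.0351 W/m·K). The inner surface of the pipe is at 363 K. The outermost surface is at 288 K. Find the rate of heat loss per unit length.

Radial resistances (cylindrical: R_cond = ln(r_o/r_i)/(2πkL), R_conv = 1/(h·2πrL)):
R_aluminium pipe wall = ln(98/95)/(2π×221×1) = 2.239×10^-5 K/W
R_glass-fibre batt = ln(127/98)/(2π×0.0351×1) = 1.175 K/W
R_total = 1.175 K/W
Q = ΔT/R_total = 75/1.175

q′ ≈ 63.8 W/m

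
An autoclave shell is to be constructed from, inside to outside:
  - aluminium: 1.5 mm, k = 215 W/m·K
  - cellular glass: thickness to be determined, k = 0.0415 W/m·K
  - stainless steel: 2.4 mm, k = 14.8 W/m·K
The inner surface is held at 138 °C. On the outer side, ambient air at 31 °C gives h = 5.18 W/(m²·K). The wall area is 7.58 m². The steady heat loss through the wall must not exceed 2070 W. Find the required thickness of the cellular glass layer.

L ≈ 8.24 mm

Thermal resistances in series:
R_aluminium = L/(kA) = 0.0015/(215×7.58) = 9.204×10^-7 K/W
R_stainless steel = L/(kA) = 0.0024/(14.8×7.58) = 2.139×10^-5 K/W
R_outer film = 1/(h_o·A) = 1/(5.18×7.58) = 0.02547 K/W
Sum of the known resistances R_other = 0.02549 K/W
Required total resistance R_tot = ΔT/Q_allow = 107/2070 = 0.05169 K/W
R_cellular glass = R_tot − R_other = 0.0262 K/W
L = R·k·A = 0.0262×0.0415×7.58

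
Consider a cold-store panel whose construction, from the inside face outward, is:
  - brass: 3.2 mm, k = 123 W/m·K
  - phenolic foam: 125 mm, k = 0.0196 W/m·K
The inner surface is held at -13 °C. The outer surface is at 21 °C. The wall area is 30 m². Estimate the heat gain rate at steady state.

Series thermal resistances:
R_brass = L/(kA) = 0.0032/(123×30) = 8.672×10^-7 K/W
R_phenolic foam = L/(kA) = 0.125/(0.0196×30) = 0.2126 K/W
R_total = 0.2126 K/W
Q = ΔT / R_total = 34 / 0.2126

Q ≈ 160 W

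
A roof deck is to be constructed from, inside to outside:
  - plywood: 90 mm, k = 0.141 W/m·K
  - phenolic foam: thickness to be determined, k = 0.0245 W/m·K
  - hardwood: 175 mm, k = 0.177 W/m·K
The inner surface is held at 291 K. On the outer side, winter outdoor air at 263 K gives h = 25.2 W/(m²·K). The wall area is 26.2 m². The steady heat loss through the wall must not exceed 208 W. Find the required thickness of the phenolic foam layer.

Model the wall as resistances in series:
R_plywood = L/(kA) = 0.09/(0.141×26.2) = 0.02436 K/W
R_hardwood = L/(kA) = 0.175/(0.177×26.2) = 0.03774 K/W
R_outer film = 1/(h_o·A) = 1/(25.2×26.2) = 0.001515 K/W
Sum of the known resistances R_other = 0.06361 K/W
Required total resistance R_tot = ΔT/Q_allow = 28/208 = 0.1346 K/W
R_phenolic foam = R_tot − R_other = 0.071 K/W
L = R·k·A = 0.071×0.0245×26.2

L ≈ 45.6 mm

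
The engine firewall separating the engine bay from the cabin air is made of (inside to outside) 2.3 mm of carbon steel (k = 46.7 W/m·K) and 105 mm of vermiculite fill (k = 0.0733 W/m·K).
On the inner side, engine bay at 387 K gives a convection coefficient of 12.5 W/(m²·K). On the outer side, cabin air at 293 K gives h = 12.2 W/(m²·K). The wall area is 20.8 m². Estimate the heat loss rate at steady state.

Q ≈ 1230 W

Series thermal resistances:
R_inner film = 1/(h_i·A) = 1/(12.5×20.8) = 0.003846 K/W
R_carbon steel = L/(kA) = 0.0023/(46.7×20.8) = 2.368×10^-6 K/W
R_vermiculite fill = L/(kA) = 0.105/(0.0733×20.8) = 0.06887 K/W
R_outer film = 1/(h_o·A) = 1/(12.2×20.8) = 0.003941 K/W
R_total = 0.07666 K/W
Q = ΔT / R_total = 94 / 0.07666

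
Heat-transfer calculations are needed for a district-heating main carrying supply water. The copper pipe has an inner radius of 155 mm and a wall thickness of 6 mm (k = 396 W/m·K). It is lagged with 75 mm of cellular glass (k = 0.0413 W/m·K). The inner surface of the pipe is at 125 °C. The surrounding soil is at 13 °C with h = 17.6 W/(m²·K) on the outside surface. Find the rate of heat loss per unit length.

Radial resistances (cylindrical: R_cond = ln(r_o/r_i)/(2πkL), R_conv = 1/(h·2πrL)):
R_copper pipe wall = ln(161/155)/(2π×396×1) = 1.526×10^-5 K/W
R_cellular glass = ln(236/161)/(2π×0.0413×1) = 1.474 K/W
R_outer film = 1/(h_o·2πr_oL) = 1/(17.6×2π×0.236×1) = 0.03832 K/W
R_total = 1.512 K/W
Q = ΔT/R_total = 112/1.512

q′ ≈ 74.1 W/m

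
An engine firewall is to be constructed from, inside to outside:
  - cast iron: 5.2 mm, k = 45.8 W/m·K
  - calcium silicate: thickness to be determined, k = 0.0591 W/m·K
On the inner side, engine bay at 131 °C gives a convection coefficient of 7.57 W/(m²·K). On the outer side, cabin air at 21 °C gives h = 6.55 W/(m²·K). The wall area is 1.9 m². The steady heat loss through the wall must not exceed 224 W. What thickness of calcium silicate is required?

Model the wall as resistances in series:
R_inner film = 1/(h_i·A) = 1/(7.57×1.9) = 0.06953 K/W
R_cast iron = L/(kA) = 0.0052/(45.8×1.9) = 5.976×10^-5 K/W
R_outer film = 1/(h_o·A) = 1/(6.55×1.9) = 0.08035 K/W
Sum of the known resistances R_other = 0.1499 K/W
Required total resistance R_tot = ΔT/Q_allow = 110/224 = 0.4911 K/W
R_calcium silicate = R_tot − R_other = 0.3411 K/W
L = R·k·A = 0.3411×0.0591×1.9

L ≈ 38.3 mm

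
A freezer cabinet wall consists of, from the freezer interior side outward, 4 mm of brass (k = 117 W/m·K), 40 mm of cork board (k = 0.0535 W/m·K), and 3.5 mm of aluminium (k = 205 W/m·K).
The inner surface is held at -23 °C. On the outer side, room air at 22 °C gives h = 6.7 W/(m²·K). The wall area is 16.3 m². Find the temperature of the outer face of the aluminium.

Model the wall as resistances in series:
R_brass = L/(kA) = 0.004/(117×16.3) = 2.097×10^-6 K/W
R_cork board = L/(kA) = 0.04/(0.0535×16.3) = 0.04587 K/W
R_aluminium = L/(kA) = 0.0035/(205×16.3) = 1.047×10^-6 K/W
R_outer film = 1/(h_o·A) = 1/(6.7×16.3) = 0.009157 K/W
R_total = 0.05503 K/W;  Q = ΔT/R_total = 45/0.05503 = 817.8 W
T_interface = T_inner + Q·ΣR(inner→interface) = -23 + 818×0.04587

T ≈ 14.5 °C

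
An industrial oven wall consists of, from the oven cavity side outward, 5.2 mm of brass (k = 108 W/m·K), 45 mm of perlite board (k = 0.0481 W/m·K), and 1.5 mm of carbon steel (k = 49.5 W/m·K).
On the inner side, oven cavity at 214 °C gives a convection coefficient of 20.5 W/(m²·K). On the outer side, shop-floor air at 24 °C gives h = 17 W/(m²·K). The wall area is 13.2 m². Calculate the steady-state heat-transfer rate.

Q ≈ 2400 W

Treating each layer as a thermal resistance in series:
R_inner film = 1/(h_i·A) = 1/(20.5×13.2) = 0.003695 K/W
R_brass = L/(kA) = 0.0052/(108×13.2) = 3.648×10^-6 K/W
R_perlite board = L/(kA) = 0.045/(0.0481×13.2) = 0.07088 K/W
R_carbon steel = L/(kA) = 0.0015/(49.5×13.2) = 2.296×10^-6 K/W
R_outer film = 1/(h_o·A) = 1/(17×13.2) = 0.004456 K/W
R_total = 0.07903 K/W
Q = ΔT / R_total = 190 / 0.07903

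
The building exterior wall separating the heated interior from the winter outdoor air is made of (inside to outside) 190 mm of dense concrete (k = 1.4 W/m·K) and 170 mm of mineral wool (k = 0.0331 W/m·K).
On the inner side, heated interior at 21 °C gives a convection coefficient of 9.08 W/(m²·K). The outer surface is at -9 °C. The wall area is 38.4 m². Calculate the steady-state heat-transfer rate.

Q ≈ 214 W

Treating each layer as a thermal resistance in series:
R_inner film = 1/(h_i·A) = 1/(9.08×38.4) = 0.002868 K/W
R_dense concrete = L/(kA) = 0.19/(1.4×38.4) = 0.003534 K/W
R_mineral wool = L/(kA) = 0.17/(0.0331×38.4) = 0.1337 K/W
R_total = 0.1402 K/W
Q = ΔT / R_total = 30 / 0.1402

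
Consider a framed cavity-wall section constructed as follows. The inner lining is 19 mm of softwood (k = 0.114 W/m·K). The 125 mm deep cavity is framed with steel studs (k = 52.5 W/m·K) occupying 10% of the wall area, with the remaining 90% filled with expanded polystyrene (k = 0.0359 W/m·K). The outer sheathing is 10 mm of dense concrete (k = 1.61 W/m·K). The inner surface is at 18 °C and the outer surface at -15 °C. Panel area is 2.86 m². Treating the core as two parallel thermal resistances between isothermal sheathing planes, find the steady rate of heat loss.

Q ≈ 480 W

Sheathing layers in series; stud and cavity paths in parallel between them.
R_inner = 0.019/(0.114×2.86) = 0.05828 K/W
R_stud  = 0.125/(52.5×0.1×2.86) = 0.008325 K/W
R_cav   = 0.125/(0.0359×0.9×2.86) = 1.353 K/W
1/R_core = 1/R_stud + 1/R_cav → R_core = 0.008274 K/W
R_outer = 0.01/(1.61×2.86) = 0.002172 K/W
R_total = 0.06872 K/W
Q = ΔT/R_total = 33/0.06872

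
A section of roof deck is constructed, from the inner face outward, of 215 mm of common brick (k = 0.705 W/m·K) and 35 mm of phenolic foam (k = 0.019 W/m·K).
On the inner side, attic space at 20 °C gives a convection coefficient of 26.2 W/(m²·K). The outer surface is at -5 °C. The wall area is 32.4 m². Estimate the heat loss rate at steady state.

Using the resistance-network approach (series):
R_inner film = 1/(h_i·A) = 1/(26.2×32.4) = 0.001178 K/W
R_common brick = L/(kA) = 0.215/(0.705×32.4) = 0.009412 K/W
R_phenolic foam = L/(kA) = 0.035/(0.019×32.4) = 0.05686 K/W
R_total = 0.06745 K/W
Q = ΔT / R_total = 25 / 0.06745

Q ≈ 371 W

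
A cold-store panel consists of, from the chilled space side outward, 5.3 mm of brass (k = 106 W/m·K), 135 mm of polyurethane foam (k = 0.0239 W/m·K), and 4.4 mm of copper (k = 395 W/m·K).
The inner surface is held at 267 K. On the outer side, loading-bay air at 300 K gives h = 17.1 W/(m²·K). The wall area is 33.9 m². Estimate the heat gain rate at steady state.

Model the wall as resistances in series:
R_brass = L/(kA) = 0.0053/(106×33.9) = 1.475×10^-6 K/W
R_polyurethane foam = L/(kA) = 0.135/(0.0239×33.9) = 0.1666 K/W
R_copper = L/(kA) = 0.0044/(395×33.9) = 3.286×10^-7 K/W
R_outer film = 1/(h_o·A) = 1/(17.1×33.9) = 0.001725 K/W
R_total = 0.1684 K/W
Q = ΔT / R_total = 33 / 0.1684

Q ≈ 196 W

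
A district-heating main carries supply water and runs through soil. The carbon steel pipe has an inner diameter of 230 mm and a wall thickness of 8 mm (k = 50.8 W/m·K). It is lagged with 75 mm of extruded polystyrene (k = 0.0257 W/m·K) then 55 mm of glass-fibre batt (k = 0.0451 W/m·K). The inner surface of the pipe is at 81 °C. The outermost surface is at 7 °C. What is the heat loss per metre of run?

q′ ≈ 19.4 W/m

Per-layer cylindrical resistances, series-summed:
R_carbon steel pipe wall = ln(123/115)/(2π×50.8×1) = 2.107×10^-4 K/W
R_extruded polystyrene = ln(198/123)/(2π×0.0257×1) = 2.948 K/W
R_glass-fibre batt = ln(253/198)/(2π×0.0451×1) = 0.865 K/W
R_total = 3.814 K/W
Q = ΔT/R_total = 74/3.814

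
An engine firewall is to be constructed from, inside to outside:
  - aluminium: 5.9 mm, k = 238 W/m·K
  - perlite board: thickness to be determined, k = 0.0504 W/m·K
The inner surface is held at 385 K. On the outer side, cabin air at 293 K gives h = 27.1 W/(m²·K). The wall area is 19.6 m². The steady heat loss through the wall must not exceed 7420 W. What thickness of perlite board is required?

L ≈ 10.4 mm

Series thermal resistances:
R_aluminium = L/(kA) = 0.0059/(238×19.6) = 1.265×10^-6 K/W
R_outer film = 1/(h_o·A) = 1/(27.1×19.6) = 0.001883 K/W
Sum of the known resistances R_other = 0.001884 K/W
Required total resistance R_tot = ΔT/Q_allow = 92/7420 = 0.0124 K/W
R_perlite board = R_tot − R_other = 0.01051 K/W
L = R·k·A = 0.01051×0.0504×19.6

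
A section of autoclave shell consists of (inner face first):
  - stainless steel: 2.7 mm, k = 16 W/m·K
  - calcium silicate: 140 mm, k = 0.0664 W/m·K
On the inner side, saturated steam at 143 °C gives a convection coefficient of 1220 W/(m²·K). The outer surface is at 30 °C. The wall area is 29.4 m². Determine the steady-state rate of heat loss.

Treating each layer as a thermal resistance in series:
R_inner film = 1/(h_i·A) = 1/(1220×29.4) = 2.788×10^-5 K/W
R_stainless steel = L/(kA) = 0.0027/(16×29.4) = 5.74×10^-6 K/W
R_calcium silicate = L/(kA) = 0.14/(0.0664×29.4) = 0.07172 K/W
R_total = 0.07175 K/W
Q = ΔT / R_total = 113 / 0.07175

Q ≈ 1570 W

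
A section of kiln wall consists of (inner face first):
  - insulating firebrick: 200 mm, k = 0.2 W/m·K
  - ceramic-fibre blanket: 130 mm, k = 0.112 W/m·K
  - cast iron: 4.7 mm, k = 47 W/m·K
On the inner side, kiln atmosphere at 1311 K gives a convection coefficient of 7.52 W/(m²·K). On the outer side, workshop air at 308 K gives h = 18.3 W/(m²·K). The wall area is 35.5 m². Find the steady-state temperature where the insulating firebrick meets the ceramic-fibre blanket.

T ≈ 827 K

Treating each layer as a thermal resistance in series:
R_inner film = 1/(h_i·A) = 1/(7.52×35.5) = 0.003746 K/W
R_insulating firebrick = L/(kA) = 0.2/(0.2×35.5) = 0.02817 K/W
R_ceramic-fibre blanket = L/(kA) = 0.13/(0.112×35.5) = 0.0327 K/W
R_cast iron = L/(kA) = 0.0047/(47×35.5) = 2.817×10^-6 K/W
R_outer film = 1/(h_o·A) = 1/(18.3×35.5) = 0.001539 K/W
R_total = 0.06615 K/W;  Q = ΔT/R_total = 1003/0.06615 = 15160 W
T_interface = T_inner − Q·ΣR(inner→interface) = 1311 − 15200×0.03191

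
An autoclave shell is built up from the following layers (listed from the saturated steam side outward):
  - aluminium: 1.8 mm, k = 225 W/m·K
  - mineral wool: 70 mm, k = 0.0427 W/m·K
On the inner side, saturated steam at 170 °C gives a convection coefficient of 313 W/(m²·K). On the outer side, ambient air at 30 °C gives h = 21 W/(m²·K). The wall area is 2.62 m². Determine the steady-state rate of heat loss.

Using the resistance-network approach (series):
R_inner film = 1/(h_i·A) = 1/(313×2.62) = 0.001219 K/W
R_aluminium = L/(kA) = 0.0018/(225×2.62) = 3.053×10^-6 K/W
R_mineral wool = L/(kA) = 0.07/(0.0427×2.62) = 0.6257 K/W
R_outer film = 1/(h_o·A) = 1/(21×2.62) = 0.01818 K/W
R_total = 0.6451 K/W
Q = ΔT / R_total = 140 / 0.6451

Q ≈ 217 W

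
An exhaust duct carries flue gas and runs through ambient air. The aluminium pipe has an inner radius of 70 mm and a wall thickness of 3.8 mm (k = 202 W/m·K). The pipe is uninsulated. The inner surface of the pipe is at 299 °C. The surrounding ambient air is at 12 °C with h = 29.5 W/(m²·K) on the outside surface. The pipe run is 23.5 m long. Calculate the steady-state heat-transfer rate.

For a radial system each layer contributes R = ln(r_out/r_in)/(2πkL); films add R = 1/(hA).
R_aluminium pipe wall = ln(73.8/70)/(2π×202×23.5) = 1.772×10^-6 K/W
R_outer film = 1/(h_o·2πr_oL) = 1/(29.5×2π×0.0738×23.5) = 0.003111 K/W
R_total = 0.003113 K/W
Q = ΔT/R_total = 287/0.003113

Q ≈ 92200 W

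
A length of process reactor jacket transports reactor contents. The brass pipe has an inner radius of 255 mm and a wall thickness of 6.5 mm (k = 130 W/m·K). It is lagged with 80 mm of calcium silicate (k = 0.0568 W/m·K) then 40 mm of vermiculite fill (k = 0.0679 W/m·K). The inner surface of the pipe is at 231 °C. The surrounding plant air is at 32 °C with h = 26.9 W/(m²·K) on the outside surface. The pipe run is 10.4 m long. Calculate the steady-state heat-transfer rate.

Q ≈ 2020 W

Per-layer cylindrical resistances, series-summed:
R_brass pipe wall = ln(261.5/255)/(2π×130×10.4) = 2.963×10^-6 K/W
R_calcium silicate = ln(341.5/261.5)/(2π×0.0568×10.4) = 0.07191 K/W
R_vermiculite fill = ln(381.5/341.5)/(2π×0.0679×10.4) = 0.02496 K/W
R_outer film = 1/(h_o·2πr_oL) = 1/(26.9×2π×0.3815×10.4) = 0.001491 K/W
R_total = 0.09837 K/W
Q = ΔT/R_total = 199/0.09837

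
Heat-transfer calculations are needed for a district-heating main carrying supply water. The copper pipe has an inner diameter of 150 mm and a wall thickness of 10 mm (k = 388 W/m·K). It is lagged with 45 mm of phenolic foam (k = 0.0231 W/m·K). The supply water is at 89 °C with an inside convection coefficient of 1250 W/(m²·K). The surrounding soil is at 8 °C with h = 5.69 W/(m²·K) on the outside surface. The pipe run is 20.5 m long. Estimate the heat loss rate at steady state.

Q ≈ 528 W

Per-layer cylindrical resistances, series-summed:
R_inner film = 1/(h_i·2πr₁L) = 1/(1250×2π×0.075×20.5) = 8.281×10^-5 K/W
R_copper pipe wall = ln(85/75)/(2π×388×20.5) = 2.504×10^-6 K/W
R_phenolic foam = ln(130/85)/(2π×0.0231×20.5) = 0.1428 K/W
R_outer film = 1/(h_o·2πr_oL) = 1/(5.69×2π×0.13×20.5) = 0.0105 K/W
R_total = 0.1534 K/W
Q = ΔT/R_total = 81/0.1534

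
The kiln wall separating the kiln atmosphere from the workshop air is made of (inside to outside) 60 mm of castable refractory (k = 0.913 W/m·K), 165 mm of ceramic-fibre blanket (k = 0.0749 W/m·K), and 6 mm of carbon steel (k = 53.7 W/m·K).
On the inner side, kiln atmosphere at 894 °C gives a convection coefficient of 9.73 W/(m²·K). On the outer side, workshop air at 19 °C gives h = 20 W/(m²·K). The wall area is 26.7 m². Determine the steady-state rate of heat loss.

Q ≈ 9650 W

Using the resistance-network approach (series):
R_inner film = 1/(h_i·A) = 1/(9.73×26.7) = 0.003849 K/W
R_castable refractory = L/(kA) = 0.06/(0.913×26.7) = 0.002461 K/W
R_ceramic-fibre blanket = L/(kA) = 0.165/(0.0749×26.7) = 0.08251 K/W
R_carbon steel = L/(kA) = 0.006/(53.7×26.7) = 4.185×10^-6 K/W
R_outer film = 1/(h_o·A) = 1/(20×26.7) = 0.001873 K/W
R_total = 0.09069 K/W
Q = ΔT / R_total = 875 / 0.09069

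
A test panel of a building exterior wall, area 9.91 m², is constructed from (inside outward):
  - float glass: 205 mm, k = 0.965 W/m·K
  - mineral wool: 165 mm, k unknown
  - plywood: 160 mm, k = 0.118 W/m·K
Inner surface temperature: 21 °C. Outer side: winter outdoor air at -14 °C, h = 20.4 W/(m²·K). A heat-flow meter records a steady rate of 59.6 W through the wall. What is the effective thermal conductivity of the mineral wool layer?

Model the wall as resistances in series:
R_float glass = L/(kA) = 0.205/(0.965×9.91) = 0.02144 K/W
R_plywood = L/(kA) = 0.16/(0.118×9.91) = 0.1368 K/W
R_outer film = 1/(h_o·A) = 1/(20.4×9.91) = 0.004946 K/W
Sum of known resistances R_other = 0.1632 K/W
Total R = ΔT/Q = 35/59.6 = 0.5872 K/W
R_mineral wool = R_total − R_other = 0.424 K/W
k = L/(R·A) = 0.165/(0.424×9.91)

k ≈ 0.0393 W/(m·K)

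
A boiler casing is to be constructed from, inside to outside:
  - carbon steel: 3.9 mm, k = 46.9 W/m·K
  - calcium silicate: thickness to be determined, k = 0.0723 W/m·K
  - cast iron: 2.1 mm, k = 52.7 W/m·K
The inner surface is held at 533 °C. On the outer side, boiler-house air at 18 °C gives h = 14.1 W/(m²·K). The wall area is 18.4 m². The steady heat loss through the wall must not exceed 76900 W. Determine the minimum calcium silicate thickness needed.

L ≈ 3.77 mm

Series thermal resistances:
R_carbon steel = L/(kA) = 0.0039/(46.9×18.4) = 4.519×10^-6 K/W
R_cast iron = L/(kA) = 0.0021/(52.7×18.4) = 2.166×10^-6 K/W
R_outer film = 1/(h_o·A) = 1/(14.1×18.4) = 0.003854 K/W
Sum of the known resistances R_other = 0.003861 K/W
Required total resistance R_tot = ΔT/Q_allow = 515/76900 = 0.006697 K/W
R_calcium silicate = R_tot − R_other = 0.002836 K/W
L = R·k·A = 0.002836×0.0723×18.4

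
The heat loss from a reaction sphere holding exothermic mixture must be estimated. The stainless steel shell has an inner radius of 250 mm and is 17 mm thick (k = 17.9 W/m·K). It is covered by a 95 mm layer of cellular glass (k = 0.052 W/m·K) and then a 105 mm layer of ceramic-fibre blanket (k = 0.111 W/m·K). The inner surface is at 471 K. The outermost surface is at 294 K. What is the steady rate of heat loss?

Each spherical layer contributes R = (1/r_i − 1/r_o)/(4πk):
R_stainless steel shell = (1/0.25 − 1/0.267)/(4π×17.9) = 0.001132 K/W
R_cellular glass = (1/0.267 − 1/0.362)/(4π×0.052) = 1.504 K/W
R_ceramic-fibre blanket = (1/0.362 − 1/0.467)/(4π×0.111) = 0.4453 K/W
R_total = 1.951 K/W
Q = ΔT/R_total = 177/1.951

Q ≈ 90.7 W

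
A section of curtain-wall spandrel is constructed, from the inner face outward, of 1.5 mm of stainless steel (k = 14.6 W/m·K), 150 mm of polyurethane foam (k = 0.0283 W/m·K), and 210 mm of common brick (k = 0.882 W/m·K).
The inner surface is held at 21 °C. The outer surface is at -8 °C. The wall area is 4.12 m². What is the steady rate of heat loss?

Q ≈ 21.6 W

Using the resistance-network approach (series):
R_stainless steel = L/(kA) = 0.0015/(14.6×4.12) = 2.494×10^-5 K/W
R_polyurethane foam = L/(kA) = 0.15/(0.0283×4.12) = 1.286 K/W
R_common brick = L/(kA) = 0.21/(0.882×4.12) = 0.05779 K/W
R_total = 1.344 K/W
Q = ΔT / R_total = 29 / 1.344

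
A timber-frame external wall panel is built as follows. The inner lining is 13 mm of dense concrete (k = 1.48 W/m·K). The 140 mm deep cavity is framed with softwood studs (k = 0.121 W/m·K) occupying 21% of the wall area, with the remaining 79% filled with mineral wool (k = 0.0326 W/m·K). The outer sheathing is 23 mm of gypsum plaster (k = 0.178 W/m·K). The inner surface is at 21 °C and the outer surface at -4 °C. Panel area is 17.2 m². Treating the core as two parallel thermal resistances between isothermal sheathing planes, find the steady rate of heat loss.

Sheathing layers in series; stud and cavity paths in parallel between them.
R_inner = 0.013/(1.48×17.2) = 5.107×10^-4 K/W
R_stud  = 0.14/(0.121×0.21×17.2) = 0.3203 K/W
R_cav   = 0.14/(0.0326×0.79×17.2) = 0.316 K/W
1/R_core = 1/R_stud + 1/R_cav → R_core = 0.1591 K/W
R_outer = 0.023/(0.178×17.2) = 0.007512 K/W
R_total = 0.1671 K/W
Q = ΔT/R_total = 25/0.1671

Q ≈ 150 W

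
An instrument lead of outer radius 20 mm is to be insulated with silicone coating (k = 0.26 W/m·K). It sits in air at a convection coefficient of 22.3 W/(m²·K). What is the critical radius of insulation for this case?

For a cylinder r_cr = k/h = 0.26/22.3
r_cr = 11.7 mm; since the bare radius (20 mm) is above r_cr, any added insulation will reduce heat loss.

r_cr ≈ 11.7 mm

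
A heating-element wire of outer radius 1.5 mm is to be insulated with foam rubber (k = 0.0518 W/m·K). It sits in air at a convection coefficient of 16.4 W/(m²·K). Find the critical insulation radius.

r_cr ≈ 3.16 mm

For a cylinder r_cr = k/h = 0.0518/16.4
r_cr = 3.16 mm; since the bare radius (1.5 mm) is below r_cr, adding a thin layer of insulation will *increase* heat loss.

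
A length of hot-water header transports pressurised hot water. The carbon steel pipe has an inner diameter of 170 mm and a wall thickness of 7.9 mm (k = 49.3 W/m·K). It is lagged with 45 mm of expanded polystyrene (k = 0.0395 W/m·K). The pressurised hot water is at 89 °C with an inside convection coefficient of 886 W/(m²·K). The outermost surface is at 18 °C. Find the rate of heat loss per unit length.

Cylindrical conduction, so R = ln(r₂/r₁)/(2πkL) per layer, in series:
R_inner film = 1/(h_i·2πr₁L) = 1/(886×2π×0.085×1) = 0.002113 K/W
R_carbon steel pipe wall = ln(92.9/85)/(2π×49.3×1) = 2.869×10^-4 K/W
R_expanded polystyrene = ln(137.9/92.9)/(2π×0.0395×1) = 1.592 K/W
R_total = 1.594 K/W
Q = ΔT/R_total = 71/1.594

q′ ≈ 44.5 W/m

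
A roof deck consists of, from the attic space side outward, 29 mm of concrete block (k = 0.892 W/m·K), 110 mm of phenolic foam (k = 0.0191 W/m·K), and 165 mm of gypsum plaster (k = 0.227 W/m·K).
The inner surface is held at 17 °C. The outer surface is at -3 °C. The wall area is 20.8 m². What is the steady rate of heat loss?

Q ≈ 63.8 W

Model the wall as resistances in series:
R_concrete block = L/(kA) = 0.029/(0.892×20.8) = 0.001563 K/W
R_phenolic foam = L/(kA) = 0.11/(0.0191×20.8) = 0.2769 K/W
R_gypsum plaster = L/(kA) = 0.165/(0.227×20.8) = 0.03495 K/W
R_total = 0.3134 K/W
Q = ΔT / R_total = 20 / 0.3134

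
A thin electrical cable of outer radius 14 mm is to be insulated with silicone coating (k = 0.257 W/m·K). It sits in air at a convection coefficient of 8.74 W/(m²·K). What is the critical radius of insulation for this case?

r_cr ≈ 29.4 mm

For a cylinder r_cr = k/h = 0.257/8.74
r_cr = 29.4 mm; since the bare radius (14 mm) is below r_cr, adding a thin layer of insulation will *increase* heat loss.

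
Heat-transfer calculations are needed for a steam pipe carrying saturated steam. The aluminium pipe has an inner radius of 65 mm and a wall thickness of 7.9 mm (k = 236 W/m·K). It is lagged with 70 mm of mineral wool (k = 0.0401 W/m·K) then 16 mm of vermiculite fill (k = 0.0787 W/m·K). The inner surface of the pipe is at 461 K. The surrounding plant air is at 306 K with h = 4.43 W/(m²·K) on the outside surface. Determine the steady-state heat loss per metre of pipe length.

q′ ≈ 49.8 W/m

Cylindrical conduction, so R = ln(r₂/r₁)/(2πkL) per layer, in series:
R_aluminium pipe wall = ln(72.9/65)/(2π×236×1) = 7.735×10^-5 K/W
R_mineral wool = ln(142.9/72.9)/(2π×0.0401×1) = 2.671 K/W
R_vermiculite fill = ln(158.9/142.9)/(2π×0.0787×1) = 0.2146 K/W
R_outer film = 1/(h_o·2πr_oL) = 1/(4.43×2π×0.1589×1) = 0.2261 K/W
R_total = 3.112 K/W
Q = ΔT/R_total = 155/3.112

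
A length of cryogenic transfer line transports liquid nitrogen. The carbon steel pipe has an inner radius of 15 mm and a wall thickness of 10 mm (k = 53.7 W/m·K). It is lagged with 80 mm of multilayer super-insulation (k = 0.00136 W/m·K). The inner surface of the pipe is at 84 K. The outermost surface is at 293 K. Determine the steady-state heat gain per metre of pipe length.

q′ ≈ 1.24 W/m

For a radial system each layer contributes R = ln(r_out/r_in)/(2πkL); films add R = 1/(hA).
R_carbon steel pipe wall = ln(25/15)/(2π×53.7×1) = 0.001514 K/W
R_multilayer super-insulation = ln(105/25)/(2π×0.00136×1) = 167.9 K/W
R_total = 167.9 K/W
Q = ΔT/R_total = 209/167.9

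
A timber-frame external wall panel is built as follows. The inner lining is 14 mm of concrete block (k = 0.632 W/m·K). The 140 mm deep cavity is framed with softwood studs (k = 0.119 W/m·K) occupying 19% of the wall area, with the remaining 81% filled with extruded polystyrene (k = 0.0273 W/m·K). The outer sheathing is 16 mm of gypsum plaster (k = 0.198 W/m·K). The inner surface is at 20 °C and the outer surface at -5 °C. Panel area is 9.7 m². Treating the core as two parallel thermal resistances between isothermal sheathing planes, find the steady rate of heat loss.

Q ≈ 75 W

Sheathing layers in series; stud and cavity paths in parallel between them.
R_inner = 0.014/(0.632×9.7) = 0.002284 K/W
R_stud  = 0.14/(0.119×0.19×9.7) = 0.6383 K/W
R_cav   = 0.14/(0.0273×0.81×9.7) = 0.6527 K/W
1/R_core = 1/R_stud + 1/R_cav → R_core = 0.3227 K/W
R_outer = 0.016/(0.198×9.7) = 0.008331 K/W
R_total = 0.3333 K/W
Q = ΔT/R_total = 25/0.3333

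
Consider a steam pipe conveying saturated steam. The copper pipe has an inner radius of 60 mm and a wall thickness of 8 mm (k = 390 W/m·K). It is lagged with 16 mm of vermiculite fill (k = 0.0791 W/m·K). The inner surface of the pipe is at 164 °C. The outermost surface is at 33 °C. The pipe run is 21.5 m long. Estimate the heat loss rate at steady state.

Radial resistances (cylindrical: R_cond = ln(r_o/r_i)/(2πkL), R_conv = 1/(h·2πrL)):
R_copper pipe wall = ln(68/60)/(2π×390×21.5) = 2.376×10^-6 K/W
R_vermiculite fill = ln(84/68)/(2π×0.0791×21.5) = 0.01978 K/W
R_total = 0.01978 K/W
Q = ΔT/R_total = 131/0.01978

Q ≈ 6620 W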